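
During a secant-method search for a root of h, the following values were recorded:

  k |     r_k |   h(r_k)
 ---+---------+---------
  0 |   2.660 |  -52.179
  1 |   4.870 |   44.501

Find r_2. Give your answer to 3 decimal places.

r_2 = 4.870 − 44.501·(4.870 − 2.660) / (44.501 − (-52.179))
   = 4.870 − (98.34721)/(96.68000) = 3.85276

3.853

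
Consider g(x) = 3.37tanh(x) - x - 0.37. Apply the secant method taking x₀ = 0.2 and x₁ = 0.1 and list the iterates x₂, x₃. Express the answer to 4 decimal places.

g(0.2) = 0.095155, g(0.1) = -0.134119
x₂ = 0.100000 − (-0.134119)·(0.100000 − 0.200000) / (-0.134119 − 0.095155) = 0.100000 − (0.013412)/(-0.229274) = 0.158497
g(0.158497) = 0.001210
x₃ = 0.158497 − 0.001210·(0.158497 − 0.100000) / (0.001210 − (-0.134119)) = 0.158497 − (0.000071)/(0.135329) = 0.157974

0.1585, 0.1580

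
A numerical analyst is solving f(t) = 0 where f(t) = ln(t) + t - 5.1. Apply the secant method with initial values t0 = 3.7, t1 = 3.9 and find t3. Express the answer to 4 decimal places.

f(3.7) = -0.091667, f(3.9) = 0.160977
t2 = 3.900000 − 0.160977·(3.900000 − 3.700000) / (0.160977 − (-0.091667)) = 3.900000 − (0.032195)/(0.252644) = 3.772566
f(3.772566) = 0.000322
t3 = 3.772566 − 0.000322·(3.772566 − 3.900000) / (0.000322 − 0.160977) = 3.772566 − (-0.000041)/(-0.160655) = 3.772311

3.7723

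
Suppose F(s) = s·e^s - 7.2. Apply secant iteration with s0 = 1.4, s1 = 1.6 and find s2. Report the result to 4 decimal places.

1.5355

F(1.4) = -1.522720, F(1.6) = 0.724852
s2 = 1.600000 − 0.724852·(1.600000 − 1.400000) / (0.724852 − (-1.522720)) = 1.600000 − (0.144970)/(2.247572) = 1.535499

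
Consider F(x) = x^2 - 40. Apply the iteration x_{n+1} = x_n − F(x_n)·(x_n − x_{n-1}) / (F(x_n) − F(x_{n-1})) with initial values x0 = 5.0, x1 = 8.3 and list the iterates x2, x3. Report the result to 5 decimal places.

6.12782, 6.29762

F(5.0) = -15.0000000, F(8.3) = 28.8900000
x2 = 8.3000000 − 28.8900000·(8.3000000 − 5.0000000) / (28.8900000 − (-15.0000000)) = 8.3000000 − (95.3370000)/(43.8900000) = 6.1278195
F(6.1278195) = -2.4498276
x3 = 6.1278195 − (-2.4498276)·(6.1278195 − 8.3000000) / (-2.4498276 − 28.8900000) = 6.1278195 − (5.3214676)/(-31.3398276) = 6.2976184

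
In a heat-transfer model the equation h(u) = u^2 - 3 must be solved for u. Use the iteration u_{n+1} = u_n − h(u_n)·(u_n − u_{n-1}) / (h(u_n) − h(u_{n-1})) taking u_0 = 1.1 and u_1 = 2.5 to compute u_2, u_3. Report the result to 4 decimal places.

h(1.1) = -1.790000, h(2.5) = 3.250000
u_2 = 2.500000 − 3.250000·(2.500000 − 1.100000) / (3.250000 − (-1.790000)) = 2.500000 − (4.550000)/(5.040000) = 1.597222
h(1.597222) = -0.448881
u_3 = 1.597222 − (-0.448881)·(1.597222 − 2.500000) / (-0.448881 − 3.250000) = 1.597222 − (0.405240)/(-3.698881) = 1.706780

1.5972, 1.7068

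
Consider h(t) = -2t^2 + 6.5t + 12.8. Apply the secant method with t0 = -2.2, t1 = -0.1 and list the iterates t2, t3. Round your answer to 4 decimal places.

h(-2.2) = -11.180000, h(-0.1) = 12.130000
t2 = -0.100000 − 12.130000·(-0.100000 − (-2.200000)) / (12.130000 − (-11.180000)) = -0.100000 − (25.473000)/(23.310000) = -1.192793
h(-1.192793) = 2.201338
t3 = -1.192793 − 2.201338·(-1.192793 − (-0.100000)) / (2.201338 − 12.130000) = -1.192793 − (-2.405606)/(-9.928662) = -1.435082

-1.1928, -1.4351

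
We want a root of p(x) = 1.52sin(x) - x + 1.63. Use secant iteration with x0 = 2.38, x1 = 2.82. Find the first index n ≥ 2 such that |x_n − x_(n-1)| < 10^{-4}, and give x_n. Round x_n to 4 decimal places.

p(2.38) = 0.298914, p(2.82) = -0.709561
x2 = 2.820000 − (-0.709561)·(0.440000)/(-1.008475) = 2.510417;  |Δ| = 0.309583
p(2.510417) = 0.016527
x3 = 2.510417 − 0.016527·(-0.309583)/(0.726088) = 2.517463;  |Δ| = 0.007047
p(2.517463) = 0.000811
x4 = 2.517463 − 0.000811·(0.007047)/(-0.015716) = 2.517827;  |Δ| = 0.000364
p(2.517827) = -0.000001
x5 = 2.517827 − (-0.000001)·(0.000364)/(-0.000812) = 2.517826;  |Δ| = 0.000001
|x5 − x4| = 0.000001 < 10^{-4}

n = 5, x_n = 2.5178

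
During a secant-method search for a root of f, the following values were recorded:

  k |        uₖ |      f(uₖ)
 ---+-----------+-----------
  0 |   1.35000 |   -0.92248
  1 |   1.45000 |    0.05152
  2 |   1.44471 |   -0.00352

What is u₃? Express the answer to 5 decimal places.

u₃ = 1.44471 − (-0.00352)·(1.44471 − 1.45000) / (-0.00352 − 0.05152)
   = 1.44471 − (0.0000186)/(-0.0550400) = 1.4450483

1.44505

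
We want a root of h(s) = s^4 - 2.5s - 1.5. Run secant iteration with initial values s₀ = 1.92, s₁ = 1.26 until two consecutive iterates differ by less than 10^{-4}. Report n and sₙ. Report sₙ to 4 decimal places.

h(1.92) = 7.289545, h(1.26) = -2.129526
s₂ = 1.260000 − (-2.129526)·(-0.660000)/(-9.419071) = 1.409217;  |Δ| = 0.149217
h(1.409217) = -1.079272
s₃ = 1.409217 − (-1.079272)·(0.149217)/(1.050255) = 1.562557;  |Δ| = 0.153340
h(1.562557) = 0.554942
s₄ = 1.562557 − 0.554942·(0.153340)/(1.634214) = 1.510486;  |Δ| = 0.052071
h(1.510486) = -0.070660
s₅ = 1.510486 − (-0.070660)·(-0.052071)/(-0.625602) = 1.516367;  |Δ| = 0.005881
h(1.516367) = -0.003815
s₆ = 1.516367 − (-0.003815)·(0.005881)/(0.066845) = 1.516703;  |Δ| = 0.000336
h(1.516703) = 0.000029
s₇ = 1.516703 − 0.000029·(0.000336)/(0.003843) = 1.516701;  |Δ| = 0.000003
|s₇ − s₆| = 0.000003 < 10^{-4}

n = 7, sₙ = 1.5167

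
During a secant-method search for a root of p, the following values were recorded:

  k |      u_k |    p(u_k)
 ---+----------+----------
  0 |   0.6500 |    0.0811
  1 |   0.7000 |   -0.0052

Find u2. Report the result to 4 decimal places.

u2 = 0.7000 − (-0.0052)·(0.7000 − 0.6500) / (-0.0052 − 0.0811)
   = 0.7000 − (-0.000260)/(-0.086300) = 0.696987

0.6970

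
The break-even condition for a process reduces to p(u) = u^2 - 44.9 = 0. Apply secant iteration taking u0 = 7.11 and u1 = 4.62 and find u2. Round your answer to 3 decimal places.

6.628

p(7.11) = 5.65210, p(4.62) = -23.55560
u2 = 4.62000 − (-23.55560)·(4.62000 − 7.11000) / (-23.55560 − 5.65210) = 4.62000 − (58.65344)/(-29.20770) = 6.62815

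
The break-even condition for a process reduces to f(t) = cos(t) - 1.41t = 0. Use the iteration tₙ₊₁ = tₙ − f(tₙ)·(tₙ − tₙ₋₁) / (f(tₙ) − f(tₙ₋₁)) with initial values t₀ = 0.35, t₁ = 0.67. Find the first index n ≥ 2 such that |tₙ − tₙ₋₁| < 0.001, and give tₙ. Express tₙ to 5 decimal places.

f(0.35) = 0.4458727, f(0.67) = -0.1608783
t₂ = 0.6700000 − (-0.1608783)·(0.3200000)/(-0.6067510) = 0.5851529;  |Δ| = 0.0848471
f(0.5851529) = 0.0085621
t₃ = 0.5851529 − 0.0085621·(-0.0848471)/(0.1694404) = 0.5894403;  |Δ| = 0.0042874
f(0.5894403) = 0.0001410
t₄ = 0.5894403 − 0.0001410·(0.0042874)/(-0.0084210) = 0.5895121;  |Δ| = 0.0000718
|t₄ − t₃| = 0.0000718 < 0.001

n = 4, tₙ = 0.58951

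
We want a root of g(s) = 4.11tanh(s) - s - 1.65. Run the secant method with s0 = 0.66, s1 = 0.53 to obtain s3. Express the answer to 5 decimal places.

0.62282

g(0.66) = 0.0670736, g(0.53) = -0.1850837
s2 = 0.5300000 − (-0.1850837)·(0.5300000 − 0.6600000) / (-0.1850837 − 0.0670736) = 0.5300000 − (0.0240609)/(-0.2521573) = 0.6254201
g(0.6254201) = 0.0051800
s3 = 0.6254201 − 0.0051800·(0.6254201 − 0.5300000) / (0.0051800 − (-0.1850837)) = 0.6254201 − (0.0004943)/(0.1902638) = 0.6228222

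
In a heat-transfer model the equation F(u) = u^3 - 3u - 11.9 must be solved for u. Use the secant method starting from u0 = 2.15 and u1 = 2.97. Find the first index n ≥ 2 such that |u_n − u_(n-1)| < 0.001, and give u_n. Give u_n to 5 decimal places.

n = 5, u_n = 2.71668

F(2.15) = -8.4116250, F(2.97) = 5.3880730
u2 = 2.9700000 − 5.3880730·(0.8200000)/(13.7996980) = 2.6498321;  |Δ| = 0.3201679
F(2.6498321) = -1.2434077
u3 = 2.6498321 − (-1.2434077)·(-0.3201679)/(-6.6314807) = 2.7098639;  |Δ| = 0.0600317
F(2.7098639) = -0.1300800
u4 = 2.7098639 − (-0.1300800)·(0.0600317)/(1.1133277) = 2.7168779;  |Δ| = 0.0070140
F(2.7168779) = 0.0037981
u5 = 2.7168779 − 0.0037981·(0.0070140)/(0.1338781) = 2.7166789;  |Δ| = 0.0001990
|u5 − u4| = 0.0001990 < 0.001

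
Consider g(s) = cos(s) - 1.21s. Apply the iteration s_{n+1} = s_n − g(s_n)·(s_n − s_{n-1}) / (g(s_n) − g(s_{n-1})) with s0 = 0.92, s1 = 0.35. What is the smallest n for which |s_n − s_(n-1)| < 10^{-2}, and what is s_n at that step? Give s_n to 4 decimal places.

g(0.92) = -0.507380, g(0.35) = 0.515873
s2 = 0.350000 − 0.515873·(-0.570000)/(1.023253) = 0.637365;  |Δ| = 0.287365
g(0.637365) = 0.032454
s3 = 0.637365 − 0.032454·(0.287365)/(-0.483419) = 0.656658;  |Δ| = 0.019292
g(0.656658) = -0.002519
s4 = 0.656658 − (-0.002519)·(0.019292)/(-0.034973) = 0.655268;  |Δ| = 0.001389
|s4 − s3| = 0.001389 < 10^{-2}

n = 4, s_n = 0.6553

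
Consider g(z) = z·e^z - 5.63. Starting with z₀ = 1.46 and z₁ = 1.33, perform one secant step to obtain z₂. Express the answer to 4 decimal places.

1.3921

g(1.46) = 0.656701, g(1.33) = -0.601212
z₂ = 1.330000 − (-0.601212)·(1.330000 − 1.460000) / (-0.601212 − 0.656701) = 1.330000 − (0.078158)/(-1.257913) = 1.392133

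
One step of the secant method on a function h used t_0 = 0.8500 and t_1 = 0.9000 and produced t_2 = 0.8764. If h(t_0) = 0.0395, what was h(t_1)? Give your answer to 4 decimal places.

The secant line through (0.8500, 0.0395) and (0.9000, h(t_1)) crosses zero at t_2 = 0.8764.
So (0.8500, 0.0395), (0.9000, h(t_1)), (0.8764, 0) are collinear:
h(t_1) = 0.0395 · (0.9000 − 0.8764) / (0.8500 − 0.8764) = 0.0395 · (0.023600)/(-0.026400) = -0.035311

-0.0353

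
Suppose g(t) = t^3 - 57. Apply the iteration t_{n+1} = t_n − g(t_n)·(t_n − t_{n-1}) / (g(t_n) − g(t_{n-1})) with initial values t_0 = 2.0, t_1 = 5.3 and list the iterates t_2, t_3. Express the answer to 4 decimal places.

3.1478, 3.6198

g(2.0) = -49.000000, g(5.3) = 91.877000
t_2 = 5.300000 − 91.877000·(5.300000 − 2.000000) / (91.877000 − (-49.000000)) = 5.300000 − (303.194100)/(140.877000) = 3.147810
g(3.147810) = -25.809277
t_3 = 3.147810 − (-25.809277)·(3.147810 − 5.300000) / (-25.809277 − 91.877000) = 3.147810 − (55.546473)/(-117.686277) = 3.619797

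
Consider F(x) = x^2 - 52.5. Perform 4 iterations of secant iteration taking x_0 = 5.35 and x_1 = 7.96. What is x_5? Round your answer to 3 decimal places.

F(5.35) = -23.87750, F(7.96) = 10.86160
x_2 = 7.96000 − 10.86160·(7.96000 − 5.35000) / (10.86160 − (-23.87750)) = 7.96000 − (28.34878)/(34.73910) = 7.14395
F(7.14395) = -1.46395
x_3 = 7.14395 − (-1.46395)·(7.14395 − 7.96000) / (-1.46395 − 10.86160) = 7.14395 − (1.19465)/(-12.32555) = 7.24088
F(7.24088) = -0.06970
x_4 = 7.24088 − (-0.06970)·(7.24088 − 7.14395) / (-0.06970 − (-1.46395)) = 7.24088 − (-0.00676)/(1.39425) = 7.24572
F(7.24572) = 0.00049
x_5 = 7.24572 − 0.00049·(7.24572 − 7.24088) / (0.00049 − (-0.06970)) = 7.24572 − (0.00000)/(0.07019) = 7.24569

7.246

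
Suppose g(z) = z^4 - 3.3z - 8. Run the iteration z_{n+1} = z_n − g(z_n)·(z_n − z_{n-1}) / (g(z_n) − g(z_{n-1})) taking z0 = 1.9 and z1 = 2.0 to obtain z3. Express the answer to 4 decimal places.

1.9490

g(1.9) = -1.237900, g(2.0) = 1.400000
z2 = 2.000000 − 1.400000·(2.000000 − 1.900000) / (1.400000 − (-1.237900)) = 2.000000 − (0.140000)/(2.637900) = 1.946927
g(1.946927) = -0.056769
z3 = 1.946927 − (-0.056769)·(1.946927 − 2.000000) / (-0.056769 − 1.400000) = 1.946927 − (0.003013)/(-1.456769) = 1.948996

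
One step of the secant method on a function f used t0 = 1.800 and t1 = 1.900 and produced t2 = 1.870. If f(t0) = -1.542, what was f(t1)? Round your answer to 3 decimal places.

0.661

The secant line through (1.800, -1.542) and (1.900, f(t1)) crosses zero at t2 = 1.870.
So (1.800, -1.542), (1.900, f(t1)), (1.870, 0) are collinear:
f(t1) = -1.542 · (1.900 − 1.870) / (1.800 − 1.870) = -1.542 · (0.03000)/(-0.07000) = 0.66086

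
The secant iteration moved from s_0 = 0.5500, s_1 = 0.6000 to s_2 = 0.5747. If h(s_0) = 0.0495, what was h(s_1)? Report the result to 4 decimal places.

The secant line through (0.5500, 0.0495) and (0.6000, h(s_1)) crosses zero at s_2 = 0.5747.
So (0.5500, 0.0495), (0.6000, h(s_1)), (0.5747, 0) are collinear:
h(s_1) = 0.0495 · (0.6000 − 0.5747) / (0.5500 − 0.5747) = 0.0495 · (0.025300)/(-0.024700) = -0.050702

-0.0507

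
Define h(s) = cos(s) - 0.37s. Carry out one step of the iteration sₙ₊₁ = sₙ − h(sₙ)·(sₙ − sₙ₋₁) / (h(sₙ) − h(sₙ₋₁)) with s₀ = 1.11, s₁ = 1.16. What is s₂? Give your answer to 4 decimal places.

1.1366

h(1.11) = 0.033962, h(1.16) = -0.029860
s₂ = 1.160000 − (-0.029860)·(1.160000 − 1.110000) / (-0.029860 − 0.033962) = 1.160000 − (-0.001493)/(-0.063822) = 1.136606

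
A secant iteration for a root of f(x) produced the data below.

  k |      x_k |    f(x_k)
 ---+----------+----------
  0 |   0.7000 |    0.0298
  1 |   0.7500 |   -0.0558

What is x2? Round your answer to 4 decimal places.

0.7174

x2 = 0.7500 − (-0.0558)·(0.7500 − 0.7000) / (-0.0558 − 0.0298)
   = 0.7500 − (-0.002790)/(-0.085600) = 0.717407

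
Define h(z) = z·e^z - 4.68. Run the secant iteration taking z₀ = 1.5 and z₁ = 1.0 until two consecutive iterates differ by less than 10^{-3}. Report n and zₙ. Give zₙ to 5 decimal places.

n = 5, zₙ = 1.28924

h(1.5) = 2.0425336, h(1.0) = -1.9617182
z₂ = 1.0000000 − (-1.9617182)·(-0.5000000)/(-4.0042518) = 1.2449544;  |Δ| = 0.2449544
h(1.2449544) = -0.3565517
z₃ = 1.2449544 − (-0.3565517)·(0.2449544)/(1.6051665) = 1.2993655;  |Δ| = 0.0544111
h(1.2993655) = 0.0847335
z₄ = 1.2993655 − 0.0847335·(0.0544111)/(0.4412852) = 1.2889178;  |Δ| = 0.0104478
h(1.2889178) = -0.0027016
z₅ = 1.2889178 − (-0.0027016)·(-0.0104478)/(-0.0874351) = 1.2892406;  |Δ| = 0.0003228
|z₅ − z₄| = 0.0003228 < 10^{-3}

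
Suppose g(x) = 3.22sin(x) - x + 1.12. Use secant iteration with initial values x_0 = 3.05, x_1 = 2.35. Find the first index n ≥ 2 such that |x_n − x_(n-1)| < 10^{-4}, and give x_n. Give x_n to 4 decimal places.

g(3.05) = -1.635484, g(2.35) = 1.060944
x_2 = 2.350000 − 1.060944·(-0.700000)/(2.696428) = 2.625424;  |Δ| = 0.275424
g(2.625424) = 0.083812
x_3 = 2.625424 − 0.083812·(0.275424)/(-0.977132) = 2.649048;  |Δ| = 0.023624
g(2.649048) = -0.006408
x_4 = 2.649048 − (-0.006408)·(0.023624)/(-0.090220) = 2.647370;  |Δ| = 0.001678
g(2.647370) = 0.000028
x_5 = 2.647370 − 0.000028·(-0.001678)/(0.006437) = 2.647378;  |Δ| = 0.000007
|x_5 − x_4| = 0.000007 < 10^{-4}

n = 5, x_n = 2.6474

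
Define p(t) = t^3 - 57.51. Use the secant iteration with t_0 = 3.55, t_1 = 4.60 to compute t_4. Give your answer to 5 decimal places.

3.86008

p(3.55) = -12.7711250, p(4.60) = 39.8260000
t_2 = 4.6000000 − 39.8260000·(4.6000000 − 3.5500000) / (39.8260000 − (-12.7711250)) = 4.6000000 − (41.8173000)/(52.5971250) = 3.8049508
p(3.8049508) = -2.4232500
t_3 = 3.8049508 − (-2.4232500)·(3.8049508 − 4.6000000) / (-2.4232500 − 39.8260000) = 3.8049508 − (1.9266029)/(-42.2492500) = 3.8505517
p(3.8505517) = -0.4188379
t_4 = 3.8505517 − (-0.4188379)·(3.8505517 − 3.8049508) / (-0.4188379 − (-2.4232500)) = 3.8505517 − (-0.0190994)/(2.0044121) = 3.8600804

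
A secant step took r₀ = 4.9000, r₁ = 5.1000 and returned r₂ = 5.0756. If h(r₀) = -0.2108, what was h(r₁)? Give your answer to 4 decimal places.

0.0293

The secant line through (4.9000, -0.2108) and (5.1000, h(r₁)) crosses zero at r₂ = 5.0756.
So (4.9000, -0.2108), (5.1000, h(r₁)), (5.0756, 0) are collinear:
h(r₁) = -0.2108 · (5.1000 − 5.0756) / (4.9000 − 5.0756) = -0.2108 · (0.024400)/(-0.175600) = 0.029291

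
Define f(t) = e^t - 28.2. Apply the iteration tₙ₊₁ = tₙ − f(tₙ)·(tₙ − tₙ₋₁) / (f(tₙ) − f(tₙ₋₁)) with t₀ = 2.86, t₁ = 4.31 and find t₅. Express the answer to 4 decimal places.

3.3389

f(2.86) = -10.738473, f(4.31) = 46.240489
t₂ = 4.310000 − 46.240489·(4.310000 − 2.860000) / (46.240489 − (-10.738473)) = 4.310000 − (67.048709)/(56.978962) = 3.133273
f(3.133273) = -5.251042
t₃ = 3.133273 − (-5.251042)·(3.133273 − 4.310000) / (-5.251042 − 46.240489) = 3.133273 − (6.179045)/(-51.491531) = 3.253274
f(3.253274) = -2.325091
t₄ = 3.253274 − (-2.325091)·(3.253274 − 3.133273) / (-2.325091 − (-5.251042)) = 3.253274 − (-0.279014)/(2.925951) = 3.348632
f(3.348632) = 0.263770
t₅ = 3.348632 − 0.263770·(3.348632 − 3.253274) / (0.263770 − (-2.325091)) = 3.348632 − (0.025153)/(2.588861) = 3.338916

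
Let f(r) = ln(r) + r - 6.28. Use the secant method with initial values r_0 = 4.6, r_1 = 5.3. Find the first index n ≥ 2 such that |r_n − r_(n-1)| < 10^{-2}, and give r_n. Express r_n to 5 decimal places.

f(4.6) = -0.1539437, f(5.3) = 0.6877068
r_2 = 5.3000000 − 0.6877068·(0.7000000)/(0.8416505) = 4.7280348;  |Δ| = 0.5719652
f(4.7280348) = 0.0015445
r_3 = 4.7280348 − 0.0015445·(-0.5719652)/(-0.6861623) = 4.7267474;  |Δ| = 0.0012874
|r_3 − r_2| = 0.0012874 < 10^{-2}

n = 3, r_n = 4.72675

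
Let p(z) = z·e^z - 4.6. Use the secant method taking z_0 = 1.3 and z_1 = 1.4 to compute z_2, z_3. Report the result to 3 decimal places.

1.281, 1.280

p(1.3) = 0.17009, p(1.4) = 1.07728
z_2 = 1.40000 − 1.07728·(1.40000 − 1.30000) / (1.07728 − 0.17009) = 1.40000 − (0.10773)/(0.90719) = 1.28125
p(1.28125) = 0.01397
z_3 = 1.28125 − 0.01397·(1.28125 − 1.40000) / (0.01397 − 1.07728) = 1.28125 − (-0.00166)/(-1.06331) = 1.27969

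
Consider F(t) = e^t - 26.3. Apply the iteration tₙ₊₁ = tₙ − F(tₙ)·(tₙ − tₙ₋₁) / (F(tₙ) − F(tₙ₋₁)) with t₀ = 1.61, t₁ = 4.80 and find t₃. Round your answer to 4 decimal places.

2.5947

F(1.61) = -21.297189, F(4.80) = 95.210418
t₂ = 4.800000 − 95.210418·(4.800000 − 1.610000) / (95.210418 − (-21.297189)) = 4.800000 − (303.721232)/(116.507606) = 2.193121
F(2.193121) = -17.336856
t₃ = 2.193121 − (-17.336856)·(2.193121 − 4.800000) / (-17.336856 − 95.210418) = 2.193121 − (45.195087)/(-112.547274) = 2.594686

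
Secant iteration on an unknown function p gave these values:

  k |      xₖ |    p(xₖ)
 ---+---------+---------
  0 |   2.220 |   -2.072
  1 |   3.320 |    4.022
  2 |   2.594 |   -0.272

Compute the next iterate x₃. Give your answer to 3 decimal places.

x₃ = 2.594 − (-0.272)·(2.594 − 3.320) / (-0.272 − 4.022)
   = 2.594 − (0.19747)/(-4.29400) = 2.63999

2.640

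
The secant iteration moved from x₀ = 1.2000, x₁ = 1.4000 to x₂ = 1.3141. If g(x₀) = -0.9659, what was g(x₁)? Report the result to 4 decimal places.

0.7272

The secant line through (1.2000, -0.9659) and (1.4000, g(x₁)) crosses zero at x₂ = 1.3141.
So (1.2000, -0.9659), (1.4000, g(x₁)), (1.3141, 0) are collinear:
g(x₁) = -0.9659 · (1.4000 − 1.3141) / (1.2000 − 1.3141) = -0.9659 · (0.085900)/(-0.114100) = 0.727176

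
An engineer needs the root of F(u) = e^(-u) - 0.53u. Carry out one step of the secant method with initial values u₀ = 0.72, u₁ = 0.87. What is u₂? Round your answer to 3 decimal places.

F(0.72) = 0.10515, F(0.87) = -0.04215
u₂ = 0.87000 − (-0.04215)·(0.87000 − 0.72000) / (-0.04215 − 0.10515) = 0.87000 − (-0.00632)/(-0.14730) = 0.82708

0.827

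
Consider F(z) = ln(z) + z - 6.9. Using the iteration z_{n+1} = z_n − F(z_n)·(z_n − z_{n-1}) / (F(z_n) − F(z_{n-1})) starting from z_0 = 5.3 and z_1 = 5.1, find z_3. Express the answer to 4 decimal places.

F(5.3) = 0.067707, F(5.1) = -0.170759
z_2 = 5.100000 − (-0.170759)·(5.100000 − 5.300000) / (-0.170759 − 0.067707) = 5.100000 − (0.034152)/(-0.238466) = 5.243215
F(5.243215) = 0.000150
z_3 = 5.243215 − 0.000150·(5.243215 − 5.100000) / (0.000150 − (-0.170759)) = 5.243215 − (0.000021)/(0.170909) = 5.243089

5.2431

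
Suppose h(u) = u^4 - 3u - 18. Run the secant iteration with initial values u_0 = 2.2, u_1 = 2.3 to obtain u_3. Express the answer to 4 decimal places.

2.2290

h(2.2) = -1.174400, h(2.3) = 3.084100
u_2 = 2.300000 − 3.084100·(2.300000 − 2.200000) / (3.084100 − (-1.174400)) = 2.300000 − (0.308410)/(4.258500) = 2.227578
h(2.227578) = -0.060269
u_3 = 2.227578 − (-0.060269)·(2.227578 − 2.300000) / (-0.060269 − 3.084100) = 2.227578 − (0.004365)/(-3.144369) = 2.228966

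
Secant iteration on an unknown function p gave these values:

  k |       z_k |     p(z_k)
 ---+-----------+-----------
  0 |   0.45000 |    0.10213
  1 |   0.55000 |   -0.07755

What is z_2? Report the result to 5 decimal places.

0.50684

z_2 = 0.55000 − (-0.07755)·(0.55000 − 0.45000) / (-0.07755 − 0.10213)
   = 0.55000 − (-0.0077550)/(-0.1796800) = 0.5068399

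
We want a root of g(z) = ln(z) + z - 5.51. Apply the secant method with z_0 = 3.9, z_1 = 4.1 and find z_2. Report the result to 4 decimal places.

4.0992

g(3.9) = -0.249023, g(4.1) = 0.000987
z_2 = 4.100000 − 0.000987·(4.100000 − 3.900000) / (0.000987 − (-0.249023)) = 4.100000 − (0.000197)/(0.250010) = 4.099210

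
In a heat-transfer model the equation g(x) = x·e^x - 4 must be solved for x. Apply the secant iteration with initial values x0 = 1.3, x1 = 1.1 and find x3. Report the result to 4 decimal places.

g(1.3) = 0.770086, g(1.1) = -0.695417
x2 = 1.100000 − (-0.695417)·(1.100000 − 1.300000) / (-0.695417 − 0.770086) = 1.100000 − (0.139083)/(-1.465503) = 1.194905
g(1.194905) = -0.052938
x3 = 1.194905 − (-0.052938)·(1.194905 − 1.100000) / (-0.052938 − (-0.695417)) = 1.194905 − (-0.005024)/(0.642480) = 1.202725

1.2027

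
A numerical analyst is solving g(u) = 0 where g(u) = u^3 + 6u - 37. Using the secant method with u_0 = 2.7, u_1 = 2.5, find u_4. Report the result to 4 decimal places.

2.7396

g(2.7) = -1.117000, g(2.5) = -6.375000
u_2 = 2.500000 − (-6.375000)·(2.500000 − 2.700000) / (-6.375000 − (-1.117000)) = 2.500000 − (1.275000)/(-5.258000) = 2.742488
g(2.742488) = 0.081829
u_3 = 2.742488 − 0.081829·(2.742488 − 2.500000) / (0.081829 − (-6.375000)) = 2.742488 − (0.019843)/(6.456829) = 2.739415
g(2.739415) = -0.005873
u_4 = 2.739415 − (-0.005873)·(2.739415 − 2.742488) / (-0.005873 − 0.081829) = 2.739415 − (0.000018)/(-0.087702) = 2.739620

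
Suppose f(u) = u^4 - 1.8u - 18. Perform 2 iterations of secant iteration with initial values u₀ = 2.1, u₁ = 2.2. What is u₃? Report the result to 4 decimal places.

2.1631

f(2.1) = -2.331900, f(2.2) = 1.465600
u₂ = 2.200000 − 1.465600·(2.200000 − 2.100000) / (1.465600 − (-2.331900)) = 2.200000 − (0.146560)/(3.797500) = 2.161406
f(2.161406) = -0.065968
u₃ = 2.161406 − (-0.065968)·(2.161406 − 2.200000) / (-0.065968 − 1.465600) = 2.161406 − (0.002546)/(-1.531568) = 2.163069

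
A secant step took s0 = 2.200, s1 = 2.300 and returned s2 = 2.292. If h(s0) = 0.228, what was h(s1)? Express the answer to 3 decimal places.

The secant line through (2.200, 0.228) and (2.300, h(s1)) crosses zero at s2 = 2.292.
So (2.200, 0.228), (2.300, h(s1)), (2.292, 0) are collinear:
h(s1) = 0.228 · (2.300 − 2.292) / (2.200 − 2.292) = 0.228 · (0.00800)/(-0.09200) = -0.01983

-0.020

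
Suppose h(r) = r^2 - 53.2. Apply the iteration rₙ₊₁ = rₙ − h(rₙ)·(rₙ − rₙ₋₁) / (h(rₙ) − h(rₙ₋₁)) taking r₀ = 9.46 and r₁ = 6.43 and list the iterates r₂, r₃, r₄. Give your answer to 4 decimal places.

h(9.46) = 36.291600, h(6.43) = -11.855100
r₂ = 6.430000 − (-11.855100)·(6.430000 − 9.460000) / (-11.855100 − 36.291600) = 6.430000 − (35.920953)/(-48.146700) = 7.176073
h(7.176073) = -1.703976
r₃ = 7.176073 − (-1.703976)·(7.176073 − 6.430000) / (-1.703976 − (-11.855100)) = 7.176073 − (-1.271291)/(10.151124) = 7.301309
h(7.301309) = 0.109120
r₄ = 7.301309 − 0.109120·(7.301309 − 7.176073) / (0.109120 − (-1.703976)) = 7.301309 − (0.013666)/(1.813096) = 7.293772

7.1761, 7.3013, 7.2938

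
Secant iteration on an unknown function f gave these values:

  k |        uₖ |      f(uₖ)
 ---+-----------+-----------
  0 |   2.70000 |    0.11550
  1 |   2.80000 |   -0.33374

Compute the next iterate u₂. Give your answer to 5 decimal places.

u₂ = 2.80000 − (-0.33374)·(2.80000 − 2.70000) / (-0.33374 − 0.11550)
   = 2.80000 − (-0.0333740)/(-0.4492400) = 2.7257101

2.72571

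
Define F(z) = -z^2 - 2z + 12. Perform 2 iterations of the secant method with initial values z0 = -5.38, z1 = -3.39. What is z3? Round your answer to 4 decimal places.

-4.6344

F(-5.38) = -6.184400, F(-3.39) = 7.287900
z2 = -3.390000 − 7.287900·(-3.390000 − (-5.380000)) / (7.287900 − (-6.184400)) = -3.390000 − (14.502921)/(13.472300) = -4.466499
F(-4.466499) = 0.983383
z3 = -4.466499 − 0.983383·(-4.466499 − (-3.390000)) / (0.983383 − 7.287900) = -4.466499 − (-1.058611)/(-6.304517) = -4.634412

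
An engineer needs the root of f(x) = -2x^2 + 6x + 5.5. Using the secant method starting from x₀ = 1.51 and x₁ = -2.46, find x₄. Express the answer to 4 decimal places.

f(1.51) = 9.999800, f(-2.46) = -21.363200
x₂ = -2.460000 − (-21.363200)·(-2.460000 − 1.510000) / (-21.363200 − 9.999800) = -2.460000 − (84.811904)/(-31.363000) = 0.244203
f(0.244203) = 6.845945
x₃ = 0.244203 − 6.845945·(0.244203 − (-2.460000)) / (6.845945 − (-21.363200)) = 0.244203 − (18.512823)/(28.209145) = -0.412068
f(-0.412068) = 2.687994
x₄ = -0.412068 − 2.687994·(-0.412068 − 0.244203) / (2.687994 − 6.845945) = -0.412068 − (-1.764051)/(-4.157951) = -0.836327

-0.8363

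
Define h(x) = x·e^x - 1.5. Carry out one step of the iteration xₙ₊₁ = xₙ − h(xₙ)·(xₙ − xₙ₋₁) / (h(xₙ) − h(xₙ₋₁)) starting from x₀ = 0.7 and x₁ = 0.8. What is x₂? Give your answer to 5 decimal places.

0.72437

h(0.7) = -0.0903731, h(0.8) = 0.2804327
x₂ = 0.8000000 − 0.2804327·(0.8000000 − 0.7000000) / (0.2804327 − (-0.0903731)) = 0.8000000 − (0.0280433)/(0.3708058) = 0.7243721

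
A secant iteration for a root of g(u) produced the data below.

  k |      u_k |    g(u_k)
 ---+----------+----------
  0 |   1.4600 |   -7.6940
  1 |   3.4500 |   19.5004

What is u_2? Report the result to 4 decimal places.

u_2 = 3.4500 − 19.5004·(3.4500 − 1.4600) / (19.5004 − (-7.6940))
   = 3.4500 − (38.805796)/(27.194400) = 2.023023

2.0230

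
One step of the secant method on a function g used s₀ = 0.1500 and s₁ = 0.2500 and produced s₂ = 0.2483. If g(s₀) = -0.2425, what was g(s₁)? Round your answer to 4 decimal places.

The secant line through (0.1500, -0.2425) and (0.2500, g(s₁)) crosses zero at s₂ = 0.2483.
So (0.1500, -0.2425), (0.2500, g(s₁)), (0.2483, 0) are collinear:
g(s₁) = -0.2425 · (0.2500 − 0.2483) / (0.1500 − 0.2483) = -0.2425 · (0.001700)/(-0.098300) = 0.004194

0.0042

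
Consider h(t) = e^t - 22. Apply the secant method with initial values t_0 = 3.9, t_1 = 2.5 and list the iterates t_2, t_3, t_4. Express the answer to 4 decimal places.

2.8693, 3.1662, 3.0825

h(3.9) = 27.402449, h(2.5) = -9.817506
t_2 = 2.500000 − (-9.817506)·(2.500000 − 3.900000) / (-9.817506 − 27.402449) = 2.500000 − (13.744508)/(-37.219955) = 2.869278
h(2.869278) = -4.375712
t_3 = 2.869278 − (-4.375712)·(2.869278 − 2.500000) / (-4.375712 − (-9.817506)) = 2.869278 − (-1.615854)/(5.441794) = 3.166212
h(3.166212) = 1.717472
t_4 = 3.166212 − 1.717472·(3.166212 − 2.869278) / (1.717472 − (-4.375712)) = 3.166212 − (0.509976)/(6.093185) = 3.082516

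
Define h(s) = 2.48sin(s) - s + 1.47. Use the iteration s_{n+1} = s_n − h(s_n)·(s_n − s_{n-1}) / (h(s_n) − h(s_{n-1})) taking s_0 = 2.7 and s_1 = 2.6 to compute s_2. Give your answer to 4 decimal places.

2.6466

h(2.7) = -0.170098, h(2.6) = 0.148443
s_2 = 2.600000 − 0.148443·(2.600000 − 2.700000) / (0.148443 − (-0.170098)) = 2.600000 − (-0.014844)/(0.318541) = 2.646601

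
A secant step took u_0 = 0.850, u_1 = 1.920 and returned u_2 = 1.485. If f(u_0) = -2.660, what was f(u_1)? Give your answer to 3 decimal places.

1.822

The secant line through (0.850, -2.660) and (1.920, f(u_1)) crosses zero at u_2 = 1.485.
So (0.850, -2.660), (1.920, f(u_1)), (1.485, 0) are collinear:
f(u_1) = -2.660 · (1.920 − 1.485) / (0.850 − 1.485) = -2.660 · (0.43500)/(-0.63500) = 1.82220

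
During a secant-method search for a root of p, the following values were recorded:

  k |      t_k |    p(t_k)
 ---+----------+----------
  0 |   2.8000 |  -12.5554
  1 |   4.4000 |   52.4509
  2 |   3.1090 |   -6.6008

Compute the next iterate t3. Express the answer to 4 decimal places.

3.2533

t3 = 3.1090 − (-6.6008)·(3.1090 − 4.4000) / (-6.6008 − 52.4509)
   = 3.1090 − (8.521633)/(-59.051700) = 3.253308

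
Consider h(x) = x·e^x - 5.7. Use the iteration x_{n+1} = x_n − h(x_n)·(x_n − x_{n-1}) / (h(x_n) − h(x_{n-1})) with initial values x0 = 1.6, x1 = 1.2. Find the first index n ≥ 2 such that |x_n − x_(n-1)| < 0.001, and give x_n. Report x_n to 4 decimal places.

n = 5, x_n = 1.4023

h(1.6) = 2.224852, h(1.2) = -1.715860
x2 = 1.200000 − (-1.715860)·(-0.400000)/(-3.940712) = 1.374167;  |Δ| = 0.174167
h(1.374167) = -0.269585
x3 = 1.374167 − (-0.269585)·(0.174167)/(1.446275) = 1.406632;  |Δ| = 0.032465
h(1.406632) = 0.042132
x4 = 1.406632 − 0.042132·(0.032465)/(0.311717) = 1.402244;  |Δ| = 0.004388
h(1.402244) = -0.000843
x5 = 1.402244 − (-0.000843)·(-0.004388)/(-0.042975) = 1.402330;  |Δ| = 0.000086
|x5 − x4| = 0.000086 < 0.001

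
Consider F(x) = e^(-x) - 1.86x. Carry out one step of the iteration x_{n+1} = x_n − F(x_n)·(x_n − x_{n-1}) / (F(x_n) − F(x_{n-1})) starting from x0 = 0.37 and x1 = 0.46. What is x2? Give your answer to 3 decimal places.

0.371

F(0.37) = 0.00253, F(0.46) = -0.22432
x2 = 0.46000 − (-0.22432)·(0.46000 − 0.37000) / (-0.22432 − 0.00253) = 0.46000 − (-0.02019)/(-0.22685) = 0.37101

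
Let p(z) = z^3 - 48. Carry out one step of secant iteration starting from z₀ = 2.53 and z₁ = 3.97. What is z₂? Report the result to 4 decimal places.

p(2.53) = -31.805723, p(3.97) = 14.570773
z₂ = 3.970000 − 14.570773·(3.970000 − 2.530000) / (14.570773 − (-31.805723)) = 3.970000 − (20.981913)/(46.376496) = 3.517574

3.5176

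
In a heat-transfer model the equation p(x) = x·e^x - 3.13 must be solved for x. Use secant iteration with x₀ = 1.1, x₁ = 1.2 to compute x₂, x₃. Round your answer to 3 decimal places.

p(1.1) = 0.17458, p(1.2) = 0.85414
x₂ = 1.20000 − 0.85414·(1.20000 − 1.10000) / (0.85414 − 0.17458) = 1.20000 − (0.08541)/(0.67956) = 1.07431
p(1.07431) = 0.01555
x₃ = 1.07431 − 0.01555·(1.07431 − 1.20000) / (0.01555 − 0.85414) = 1.07431 − (-0.00195)/(-0.83859) = 1.07198

1.074, 1.072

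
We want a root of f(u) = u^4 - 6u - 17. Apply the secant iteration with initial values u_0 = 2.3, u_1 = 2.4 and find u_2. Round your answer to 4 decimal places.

2.3613

f(2.3) = -2.815900, f(2.4) = 1.777600
u_2 = 2.400000 − 1.777600·(2.400000 − 2.300000) / (1.777600 − (-2.815900)) = 2.400000 − (0.177760)/(4.593500) = 2.361302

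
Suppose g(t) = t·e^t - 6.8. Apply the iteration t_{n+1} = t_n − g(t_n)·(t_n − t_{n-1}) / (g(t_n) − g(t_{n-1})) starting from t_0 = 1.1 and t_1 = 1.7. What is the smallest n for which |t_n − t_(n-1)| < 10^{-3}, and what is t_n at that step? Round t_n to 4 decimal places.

g(1.1) = -3.495417, g(1.7) = 2.505711
t_2 = 1.700000 − 2.505711·(0.600000)/(6.001128) = 1.449476;  |Δ| = 0.250524
g(1.449476) = -0.623955
t_3 = 1.449476 − (-0.623955)·(-0.250524)/(-3.129665) = 1.499422;  |Δ| = 0.049946
g(1.499422) = -0.083935
t_4 = 1.499422 − (-0.083935)·(0.049946)/(0.540020) = 1.507186;  |Δ| = 0.007763
g(1.507186) = 0.003449
t_5 = 1.507186 − 0.003449·(0.007763)/(0.087383) = 1.506879;  |Δ| = 0.000306
|t_5 − t_4| = 0.000306 < 10^{-3}

n = 5, t_n = 1.5069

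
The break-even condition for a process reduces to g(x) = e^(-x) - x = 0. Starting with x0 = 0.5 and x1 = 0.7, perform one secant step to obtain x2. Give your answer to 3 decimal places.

0.569

g(0.5) = 0.10653, g(0.7) = -0.20341
x2 = 0.70000 − (-0.20341)·(0.70000 − 0.50000) / (-0.20341 − 0.10653) = 0.70000 − (-0.04068)/(-0.30995) = 0.56874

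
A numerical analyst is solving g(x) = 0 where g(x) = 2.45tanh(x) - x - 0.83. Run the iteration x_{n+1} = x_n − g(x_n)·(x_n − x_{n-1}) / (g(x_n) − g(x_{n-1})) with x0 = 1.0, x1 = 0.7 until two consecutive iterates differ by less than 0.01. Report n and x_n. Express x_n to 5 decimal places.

g(1.0) = 0.0359057, g(0.7) = -0.0492989
x2 = 0.7000000 − (-0.0492989)·(-0.3000000)/(-0.0852046) = 0.8735784;  |Δ| = 0.1735784
g(0.8735784) = 0.0192314
x3 = 0.8735784 − 0.0192314·(0.1735784)/(0.0685303) = 0.8248678;  |Δ| = 0.0487106
g(0.8248678) = 0.0055232
x4 = 0.8248678 − 0.0055232·(-0.0487106)/(-0.0137081) = 0.8052415;  |Δ| = 0.0196263
g(0.8052415) = -0.0011972
x5 = 0.8052415 − (-0.0011972)·(-0.0196263)/(-0.0067204) = 0.8087377;  |Δ| = 0.0034962
|x5 − x4| = 0.0034962 < 0.01

n = 5, x_n = 0.80874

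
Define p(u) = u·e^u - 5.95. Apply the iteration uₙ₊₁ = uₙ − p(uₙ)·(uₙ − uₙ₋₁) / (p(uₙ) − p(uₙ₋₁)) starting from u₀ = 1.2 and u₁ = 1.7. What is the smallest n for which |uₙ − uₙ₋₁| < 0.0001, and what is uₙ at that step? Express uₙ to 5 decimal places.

p(1.2) = -1.9658597, p(1.7) = 3.3557106
u₂ = 1.7000000 − 3.3557106·(0.5000000)/(5.3215703) = 1.3847067;  |Δ| = 0.3152933
p(1.3847067) = -0.4199597
u₃ = 1.3847067 − (-0.4199597)·(-0.3152933)/(-3.7756703) = 1.4197761;  |Δ| = 0.0350694
p(1.4197761) = -0.0775300
u₄ = 1.4197761 − (-0.0775300)·(0.0350694)/(0.3424297) = 1.4277162;  |Δ| = 0.0079401
p(1.4277162) = 0.0023873
u₅ = 1.4277162 − 0.0023873·(0.0079401)/(0.0799173) = 1.4274790;  |Δ| = 0.0002372
p(1.4274790) = -0.0000130
u₆ = 1.4274790 − (-0.0000130)·(-0.0002372)/(-0.0024003) = 1.4274803;  |Δ| = 0.0000013
|u₆ − u₅| = 0.0000013 < 0.0001

n = 6, uₙ = 1.42748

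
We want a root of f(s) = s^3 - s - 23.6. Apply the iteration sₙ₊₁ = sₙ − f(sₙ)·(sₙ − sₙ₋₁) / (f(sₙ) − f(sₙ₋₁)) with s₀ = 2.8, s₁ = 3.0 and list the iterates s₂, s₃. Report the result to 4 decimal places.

2.9835, 2.9845

f(2.8) = -4.448000, f(3.0) = 0.400000
s₂ = 3.000000 − 0.400000·(3.000000 − 2.800000) / (0.400000 − (-4.448000)) = 3.000000 − (0.080000)/(4.848000) = 2.983498
f(2.983498) = -0.026597
s₃ = 2.983498 − (-0.026597)·(2.983498 − 3.000000) / (-0.026597 − 0.400000) = 2.983498 − (0.000439)/(-0.426597) = 2.984527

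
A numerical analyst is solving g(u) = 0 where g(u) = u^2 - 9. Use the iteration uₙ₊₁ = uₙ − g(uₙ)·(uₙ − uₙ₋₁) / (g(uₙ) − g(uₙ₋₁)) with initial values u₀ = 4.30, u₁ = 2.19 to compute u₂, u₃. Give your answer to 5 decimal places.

2.83775, 3.02614

g(4.30) = 9.4900000, g(2.19) = -4.2039000
u₂ = 2.1900000 − (-4.2039000)·(2.1900000 − 4.3000000) / (-4.2039000 − 9.4900000) = 2.1900000 − (8.8702290)/(-13.6939000) = 2.8377504
g(2.8377504) = -0.9471728
u₃ = 2.8377504 − (-0.9471728)·(2.8377504 − 2.1900000) / (-0.9471728 − (-4.2039000)) = 2.8377504 − (-0.6135315)/(3.2567272) = 3.0261394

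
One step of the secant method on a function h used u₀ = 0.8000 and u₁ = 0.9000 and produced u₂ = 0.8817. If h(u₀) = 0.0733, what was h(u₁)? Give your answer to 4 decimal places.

-0.0164

The secant line through (0.8000, 0.0733) and (0.9000, h(u₁)) crosses zero at u₂ = 0.8817.
So (0.8000, 0.0733), (0.9000, h(u₁)), (0.8817, 0) are collinear:
h(u₁) = 0.0733 · (0.9000 − 0.8817) / (0.8000 − 0.8817) = 0.0733 · (0.018300)/(-0.081700) = -0.016418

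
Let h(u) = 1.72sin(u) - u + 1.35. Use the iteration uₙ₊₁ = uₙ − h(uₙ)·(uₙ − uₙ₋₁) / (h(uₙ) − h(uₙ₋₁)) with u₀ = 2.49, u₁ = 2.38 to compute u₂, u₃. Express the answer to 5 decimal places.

h(2.49) = -0.0968999, h(2.38) = 0.1569290
u₂ = 2.3800000 − 0.1569290·(2.3800000 − 2.4900000) / (0.1569290 − (-0.0968999)) = 2.3800000 − (-0.0172622)/(0.2538289) = 2.4480072
h(2.4480072) = 0.0015860
u₃ = 2.4480072 − 0.0015860·(2.4480072 − 2.3800000) / (0.0015860 − 0.1569290) = 2.4480072 − (0.0001079)/(-0.1553429) = 2.4487015

2.44801, 2.44870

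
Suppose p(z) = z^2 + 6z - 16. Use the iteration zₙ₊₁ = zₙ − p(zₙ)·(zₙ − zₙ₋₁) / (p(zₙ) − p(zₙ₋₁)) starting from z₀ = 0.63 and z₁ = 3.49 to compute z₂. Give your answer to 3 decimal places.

1.798

p(0.63) = -11.82310, p(3.49) = 17.12010
z₂ = 3.49000 − 17.12010·(3.49000 − 0.63000) / (17.12010 − (-11.82310)) = 3.49000 − (48.96349)/(28.94320) = 1.79829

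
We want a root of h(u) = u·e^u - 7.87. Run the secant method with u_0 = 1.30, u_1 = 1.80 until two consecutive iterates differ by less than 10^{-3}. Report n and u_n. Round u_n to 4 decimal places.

n = 5, u_n = 1.5957

h(1.30) = -3.099914, h(1.80) = 3.019365
u_2 = 1.800000 − 3.019365·(0.500000)/(6.119280) = 1.553291;  |Δ| = 0.246709
h(1.553291) = -0.527594
u_3 = 1.553291 − (-0.527594)·(-0.246709)/(-3.546960) = 1.589988;  |Δ| = 0.036697
h(1.589988) = -0.073196
u_4 = 1.589988 − (-0.073196)·(0.036697)/(0.454398) = 1.595899;  |Δ| = 0.005911
h(1.595899) = 0.002188
u_5 = 1.595899 − 0.002188·(0.005911)/(0.075384) = 1.595727;  |Δ| = 0.000172
|u_5 − u_4| = 0.000172 < 10^{-3}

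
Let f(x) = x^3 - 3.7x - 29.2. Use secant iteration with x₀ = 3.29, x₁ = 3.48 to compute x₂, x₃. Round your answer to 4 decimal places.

3.4778, 3.4779

f(3.29) = -5.761711, f(3.48) = 0.068192
x₂ = 3.480000 − 0.068192·(3.480000 − 3.290000) / (0.068192 − (-5.761711)) = 3.480000 − (0.012956)/(5.829903) = 3.477778
f(3.477778) = -0.004277
x₃ = 3.477778 − (-0.004277)·(3.477778 − 3.480000) / (-0.004277 − 0.068192) = 3.477778 − (0.000010)/(-0.072469) = 3.477909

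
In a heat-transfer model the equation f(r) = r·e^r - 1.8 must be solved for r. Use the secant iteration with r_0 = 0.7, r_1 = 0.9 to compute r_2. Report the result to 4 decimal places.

0.7971

f(0.7) = -0.390373, f(0.9) = 0.413643
r_2 = 0.900000 − 0.413643·(0.900000 − 0.700000) / (0.413643 − (-0.390373)) = 0.900000 − (0.082729)/(0.804016) = 0.797106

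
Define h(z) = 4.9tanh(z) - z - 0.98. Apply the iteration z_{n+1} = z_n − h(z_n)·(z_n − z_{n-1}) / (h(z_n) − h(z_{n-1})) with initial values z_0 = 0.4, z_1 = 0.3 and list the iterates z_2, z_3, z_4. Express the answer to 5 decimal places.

0.25590, 0.25835, 0.25831

h(0.4) = 0.4817499, h(0.3) = 0.1474318
z_2 = 0.3000000 − 0.1474318·(0.3000000 − 0.4000000) / (0.1474318 − 0.4817499) = 0.3000000 − (-0.0147432)/(-0.3343181) = 0.2559007
h(0.2559007) = -0.0086596
z_3 = 0.2559007 − (-0.0086596)·(0.2559007 − 0.3000000) / (-0.0086596 − 0.1474318) = 0.2559007 − (0.0003819)/(-0.1560914) = 0.2583473
h(0.2583473) = 0.0001230
z_4 = 0.2583473 − 0.0001230·(0.2583473 − 0.2559007) / (0.0001230 − (-0.0086596)) = 0.2583473 − (0.0000003)/(0.0087825) = 0.2583130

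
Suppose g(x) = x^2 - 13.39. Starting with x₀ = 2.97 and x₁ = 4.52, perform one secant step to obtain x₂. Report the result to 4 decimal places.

3.5800

g(2.97) = -4.569100, g(4.52) = 7.040400
x₂ = 4.520000 − 7.040400·(4.520000 − 2.970000) / (7.040400 − (-4.569100)) = 4.520000 − (10.912620)/(11.609500) = 3.580027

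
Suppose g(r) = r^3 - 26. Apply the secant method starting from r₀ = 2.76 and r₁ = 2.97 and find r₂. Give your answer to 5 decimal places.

2.96196

g(2.76) = -4.9754240, g(2.97) = 0.1980730
r₂ = 2.9700000 − 0.1980730·(2.9700000 − 2.7600000) / (0.1980730 − (-4.9754240)) = 2.9700000 − (0.0415953)/(5.1734970) = 2.9619599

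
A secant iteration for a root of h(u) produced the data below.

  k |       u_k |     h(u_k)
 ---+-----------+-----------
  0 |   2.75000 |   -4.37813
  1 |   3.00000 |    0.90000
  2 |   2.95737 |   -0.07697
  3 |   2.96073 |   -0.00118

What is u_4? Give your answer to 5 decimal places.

u_4 = 2.96073 − (-0.00118)·(2.96073 − 2.95737) / (-0.00118 − (-0.07697))
   = 2.96073 − (-0.0000040)/(0.0757900) = 2.9607823

2.96078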